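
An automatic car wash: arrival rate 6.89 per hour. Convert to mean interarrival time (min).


Mean interarrival time = 1/λ = 1/6.89 hour = 0.14514 hour
In minutes: 0.14514 × 60 = 8.7083 min

Final: 8.7083 min


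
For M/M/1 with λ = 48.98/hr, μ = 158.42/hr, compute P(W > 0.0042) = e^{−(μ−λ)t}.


W ~ Exponential(μ−λ) for M/M/1.
μ − λ = 158.42 − 48.98 = 109.4400
P(W > t) = e^{−(μ−λ)t} = e^{−0.4596} = 0.631506

Final: 0.631506


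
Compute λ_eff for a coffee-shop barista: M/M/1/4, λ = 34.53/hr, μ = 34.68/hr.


ρ = 0.9957; P_K = (1−ρ)ρ^4/(1−ρ^5) = 0.198270
λ_eff = λ(1 − P_K) = 34.53·(1 − 0.198270) = 34.53·0.801730 = 27.6837 /hr

Final: 27.6837 /hr


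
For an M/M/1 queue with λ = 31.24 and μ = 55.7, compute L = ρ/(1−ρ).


ρ = λ/μ = 31.24/55.7 = 0.5609
L = ρ/(1−ρ) = 0.5609/(1 − 0.5609) = 0.5609/0.4391 = 1.2772

Final: 1.2772


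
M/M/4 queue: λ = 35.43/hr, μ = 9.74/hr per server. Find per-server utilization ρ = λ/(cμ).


ρ = λ/(cμ) = 35.43/(4·9.74) = 35.43/38.96 = 0.9094

Final: 0.9094


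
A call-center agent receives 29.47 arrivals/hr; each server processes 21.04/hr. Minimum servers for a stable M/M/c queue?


Stability requires cμ > λ ⇔ c > λ/μ.
λ/μ = 29.47/21.04 = 1.4007
Minimum integer c = ⌊1.4007⌋ + 1 = 2
Check: 2·21.04 = 42.08 > 29.47, while 1·21.04 = 21.04 ≤ 29.47

Final: 2 servers


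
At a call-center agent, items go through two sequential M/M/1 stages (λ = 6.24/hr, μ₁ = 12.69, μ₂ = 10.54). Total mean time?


Each node sees arrival rate λ = 6.24/hr (tandem ⇒ throughput preserved).
W₁ = 1/(μ₁−λ) = 1/(12.69−6.24) = 0.15504 hr
W₂ = 1/(μ₂−λ) = 1/(10.54−6.24) = 0.23256 hr
W_total = W₁ + W₂ = 0.15504 + 0.23256 = 0.38760 hr

Final: 0.38760 hr


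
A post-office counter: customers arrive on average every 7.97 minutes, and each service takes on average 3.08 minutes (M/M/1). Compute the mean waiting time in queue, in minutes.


λ = 60/7.97 = 7.5282 /hr
μ = 60/3.08 = 19.4805 /hr
ρ = λ/μ = 7.5282/19.4805 = 0.3864
Wq = ρ/(μ−λ) = 0.3864/(19.4805−7.5282) = 0.03233 hr
In minutes: 0.03233·60 = 1.940 min

Final: 1.940 min


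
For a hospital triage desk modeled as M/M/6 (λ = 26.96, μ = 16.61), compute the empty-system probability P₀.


a = λ/μ = 26.96/16.61 = 1.6231; ρ = a/c = 0.2705
Σ_{k=0}^{5} a^k/k! (terms k=0..5) = 1.00000 + 1.62312 + 1.31726 + 0.71269 + 0.28919 + 0.09388 = 5.03614
Tail: a^6/(6!(1−ρ)) = 18.28528/(720·0.7295) = 0.03481
P₀ = 1/(5.03614 + 0.03481) = 1/5.07095 = 0.197202

Final: 0.197202


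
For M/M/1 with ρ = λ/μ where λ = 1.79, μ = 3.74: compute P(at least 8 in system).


ρ = 1.79/3.74 = 0.4786
P(N ≥ n) = ρ^n = 0.4786^8 = 0.002753

Final: 0.002753


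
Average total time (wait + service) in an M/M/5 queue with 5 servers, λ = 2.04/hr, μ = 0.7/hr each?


a = 2.9143; ρ = 0.5829; P₀ = 0.051306
Lq = P₀·a^c·ρ/(c!(1−ρ)²) = 0.30105
Wq = Lq/λ = 0.30105/2.04 = 0.14757 hr
W = Wq + 1/μ = 0.14757 + 1.42857 = 1.57614 hr

Final: 1.57614 hr


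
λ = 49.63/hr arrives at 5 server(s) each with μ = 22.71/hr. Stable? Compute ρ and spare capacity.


Total capacity cμ = 5·22.71 = 113.55/hr
ρ = λ/(cμ) = 49.63/113.55 = 0.4371
Stable ⇔ ρ < 1: YES
Spare capacity = cμ − λ = 113.55 − 49.63 = 63.92/hr

Final: ρ = 0.4371; stable; margin = 63.92/hr


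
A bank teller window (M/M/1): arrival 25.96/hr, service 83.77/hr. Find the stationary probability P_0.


ρ = 25.96/83.77 = 0.3099
P_n = (1−ρ)·ρ^n = (1 − 0.3099)·0.3099^0 = 0.6901·1.000000 = 0.690104

Final: 0.690104


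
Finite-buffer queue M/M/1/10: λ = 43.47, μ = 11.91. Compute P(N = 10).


ρ = λ/μ = 43.47/11.91 = 3.6499
P_K = (1−ρ)ρ^K/(1−ρ^(K+1)) = (-2.6499·419545.229339)/(1 − 1531287.247640)
= -1111742.018300/-1531286.247640 = 0.726018

Final: 0.726018


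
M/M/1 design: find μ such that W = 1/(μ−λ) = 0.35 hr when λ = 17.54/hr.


W = 1/(μ−λ) ⇒ μ − λ = 1/W = 1/0.35 = 2.8571
μ = λ + 1/W = 17.54 + 2.8571 = 20.3971 per hr

Final: 20.3971 /hr


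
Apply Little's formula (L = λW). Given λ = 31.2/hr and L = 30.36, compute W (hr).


W = L/λ = 30.36/31.2 = 0.9731 hr

Final: 0.9731 hr


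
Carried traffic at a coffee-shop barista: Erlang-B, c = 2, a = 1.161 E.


B(2,1.161) = 0.237732 (Erlang-B)
Carried load = a(1 − B) = 1.161·(1 − 0.237732) = 1.161·0.762268 = 0.8850 E

Final: 0.8850 Erlangs


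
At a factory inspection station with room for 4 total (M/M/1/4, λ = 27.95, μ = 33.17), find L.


ρ = 27.95/33.17 = 0.8426
L = ρ[1 − (K+1)ρ^K + Kρ^(K+1)] / [(1−ρ)(1−ρ^(K+1))]
Numerator: 0.8426·(1 − 5·0.504133 + 4·0.424797) = 0.150428
Denominator: (0.1574)·(0.575203) = 0.090520
L = 0.150428/0.090520 = 1.6618

Final: 1.6618


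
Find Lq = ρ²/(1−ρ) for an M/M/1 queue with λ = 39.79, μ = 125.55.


ρ = 39.79/125.55 = 0.3169
Lq = ρ²/(1−ρ) = 0.1004/0.6831 = 0.1470

Final: 0.1470


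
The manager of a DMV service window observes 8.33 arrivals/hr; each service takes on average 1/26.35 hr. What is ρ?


ρ = λ/μ = 8.33/26.35 = 0.3161

Final: 0.3161


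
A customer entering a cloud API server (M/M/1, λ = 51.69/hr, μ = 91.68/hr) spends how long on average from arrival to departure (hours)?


W = 1/(μ−λ) = 1/(91.68 − 51.69) = 1/39.99 = 0.02501 hr

Final: 0.02501 hr


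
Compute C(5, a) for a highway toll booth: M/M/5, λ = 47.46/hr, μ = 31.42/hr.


a = λ/μ = 1.5105; ρ = a/5 = 0.3021
P₀ = 0.220434 (from M/M/c formula)
C(c,a) = [a^c/(c!(1−ρ))]·P₀ = [7.86335/(120·0.6979)]·0.220434
= 0.09389·0.220434 = 0.020697

Final: 0.020697


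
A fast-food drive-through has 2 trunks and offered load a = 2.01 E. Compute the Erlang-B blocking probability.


B(c,a) = (a^c/c!) / Σ_{k=0}^{c} a^k/k!
a^2/2! = 2.020050
Σ terms (k=0..2): 1.00000 + 2.01000 + 2.02005 = 5.030050
B = 2.020050/5.030050 = 0.401596

Final: 0.401596


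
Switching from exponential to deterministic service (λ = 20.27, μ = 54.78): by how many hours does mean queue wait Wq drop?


ρ = 20.27/54.78 = 0.3700
Wq(M/M/1) = ρ/(μ−λ) = 0.3700/34.51 = 0.01072 hr
Wq(M/D/1) = ρ/(2(μ−λ)) = 0.005361 hr
Savings = 0.01072 − 0.005361 = 0.005361 hr

Final: 0.005361 hr


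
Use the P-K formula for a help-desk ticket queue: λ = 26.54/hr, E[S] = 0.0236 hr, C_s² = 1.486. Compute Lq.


ρ = λ·E[S] = 26.54·0.0236 = 0.6263
Lq = ρ²(1+C_s²)/(2(1−ρ)) = 0.3923·(1+1.486)/(2·0.3737)
= 0.3923·2.4860/0.7473 = 1.30504

Final: 1.30504


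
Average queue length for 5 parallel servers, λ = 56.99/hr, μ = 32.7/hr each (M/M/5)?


a = λ/μ = 1.7428; ρ = a/5 = 0.3486
P₀ = 0.174402
Lq = P₀·a^c·ρ / (c!·(1−ρ)²) = 0.174402·16.07883·0.3486/(120·0.42437)
= 0.01919

Final: 0.01919


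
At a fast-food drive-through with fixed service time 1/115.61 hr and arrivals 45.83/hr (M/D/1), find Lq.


ρ = 45.83/115.61 = 0.3964
M/D/1: Lq = ρ²/(2(1−ρ)) = 0.1571/(2·0.6036) = 0.13018

Final: 0.13018


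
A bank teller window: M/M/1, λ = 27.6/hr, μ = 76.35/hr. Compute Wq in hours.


ρ = 27.6/76.35 = 0.3615
Wq = ρ/(μ−λ) = 0.3615/(76.35 − 27.6) = 0.3615/48.75 = 0.007415 hr

Final: 0.007415 hr


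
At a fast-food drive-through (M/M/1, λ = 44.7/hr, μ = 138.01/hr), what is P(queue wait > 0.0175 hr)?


ρ = 44.7/138.01 = 0.3239
P(Wq > t) = ρ·e^{−(μ−λ)t} = 0.3239·e^{−1.6329}
= 0.3239·0.195357 = 0.063274

Final: 0.063274


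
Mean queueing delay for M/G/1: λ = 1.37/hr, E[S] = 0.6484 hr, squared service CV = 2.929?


ρ = λ·E[S] = 1.37·0.6484 = 0.8883
E[S²] = E[S]²(1+C_s²) = 0.6484²·(1+2.929) = 1.651840
Wq = λ·E[S²]/(2(1−ρ)) = 1.37·1.651840/(2·0.1117) = 10.13063 hr

Final: 10.13063 hr


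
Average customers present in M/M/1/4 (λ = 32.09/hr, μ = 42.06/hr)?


ρ = 32.09/42.06 = 0.7630
L = ρ[1 − (K+1)ρ^K + Kρ^(K+1)] / [(1−ρ)(1−ρ^(K+1))]
Numerator: 0.7630·(1 − 5·0.338846 + 4·0.258525) = 0.259308
Denominator: (0.2370)·(0.741475) = 0.175761
L = 0.259308/0.175761 = 1.4753

Final: 1.4753


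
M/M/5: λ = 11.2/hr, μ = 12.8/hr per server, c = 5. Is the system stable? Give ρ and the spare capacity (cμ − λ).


Total capacity cμ = 5·12.8 = 64.00/hr
ρ = λ/(cμ) = 11.2/64.00 = 0.1750
Stable ⇔ ρ < 1: YES
Spare capacity = cμ − λ = 64.00 − 11.2 = 52.80/hr

Final: ρ = 0.1750; stable; margin = 52.80/hr


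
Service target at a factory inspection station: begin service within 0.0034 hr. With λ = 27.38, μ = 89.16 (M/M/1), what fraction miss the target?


ρ = 27.38/89.16 = 0.3071
P(Wq > t) = ρ·e^{−(μ−λ)t} = 0.3071·e^{−0.2101}
= 0.3071·0.810542 = 0.248908

Final: 0.248908


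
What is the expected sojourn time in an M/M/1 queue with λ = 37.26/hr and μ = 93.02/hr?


W = 1/(μ−λ) = 1/(93.02 − 37.26) = 1/55.76 = 0.01793 hr

Final: 0.01793 hr


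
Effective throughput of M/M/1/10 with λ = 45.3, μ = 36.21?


ρ = 1.2510; P_K = (1−ρ)ρ^10/(1−ρ^11) = 0.219332
λ_eff = λ(1 − P_K) = 45.3·(1 − 0.219332) = 45.3·0.780668 = 35.3643 /hr

Final: 35.3643 /hr


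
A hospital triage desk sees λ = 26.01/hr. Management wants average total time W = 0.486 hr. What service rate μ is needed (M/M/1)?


W = 1/(μ−λ) ⇒ μ − λ = 1/W = 1/0.486 = 2.0576
μ = λ + 1/W = 26.01 + 2.0576 = 28.0676 per hr

Final: 28.0676 /hr


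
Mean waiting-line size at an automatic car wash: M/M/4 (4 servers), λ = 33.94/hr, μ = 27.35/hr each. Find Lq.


a = λ/μ = 1.2410; ρ = a/4 = 0.3102
P₀ = 0.287962
Lq = P₀·a^c·ρ / (c!·(1−ρ)²) = 0.287962·2.37147·0.3102/(24·0.47577)
= 0.01855

Final: 0.01855


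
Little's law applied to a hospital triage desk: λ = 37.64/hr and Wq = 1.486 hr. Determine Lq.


Lq = λWq = 37.64·1.486 = 55.9330

Final: 55.9330


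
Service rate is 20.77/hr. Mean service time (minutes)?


Mean service time = 1/μ = 1/20.77 hour = 0.04815 hour
In minutes: 0.04815 × 60 = 2.8888 min

Final: 2.8888 min


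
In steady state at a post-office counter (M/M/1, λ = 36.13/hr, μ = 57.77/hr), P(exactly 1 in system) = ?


ρ = 36.13/57.77 = 0.6254
P_n = (1−ρ)·ρ^n = (1 − 0.6254)·0.6254^1 = 0.3746·0.625411 = 0.234272

Final: 0.234272


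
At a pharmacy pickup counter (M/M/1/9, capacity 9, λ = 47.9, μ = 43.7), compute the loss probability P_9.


ρ = λ/μ = 47.9/43.7 = 1.0961
P_K = (1−ρ)ρ^K/(1−ρ^(K+1)) = (-0.09611·2.283951)/(1 − 2.503461)
= -0.219510/-1.503461 = 0.146003

Final: 0.146003


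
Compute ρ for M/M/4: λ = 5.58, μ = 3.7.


ρ = λ/(cμ) = 5.58/(4·3.7) = 5.58/14.80 = 0.3770

Final: 0.3770


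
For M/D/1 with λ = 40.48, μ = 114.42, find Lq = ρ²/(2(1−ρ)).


ρ = 40.48/114.42 = 0.3538
M/D/1: Lq = ρ²/(2(1−ρ)) = 0.1252/(2·0.6462) = 0.09684

Final: 0.09684


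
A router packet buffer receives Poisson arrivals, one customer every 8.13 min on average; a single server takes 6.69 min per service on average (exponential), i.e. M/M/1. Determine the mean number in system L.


λ = 60/8.13 = 7.3801 /hr
μ = 60/6.69 = 8.9686 /hr
ρ = λ/μ = 7.3801/8.9686 = 0.8229
L = ρ/(1−ρ) = 0.8229/0.1771 = 4.6458

Final: 4.6458


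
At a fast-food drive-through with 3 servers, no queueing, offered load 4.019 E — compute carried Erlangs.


B(3,4.019) = 0.452418 (Erlang-B)
Carried load = a(1 − B) = 4.019·(1 − 0.452418) = 4.019·0.547582 = 2.2007 E

Final: 2.2007 Erlangs


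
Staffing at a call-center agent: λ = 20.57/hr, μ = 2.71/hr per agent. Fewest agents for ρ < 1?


Stability requires cμ > λ ⇔ c > λ/μ.
λ/μ = 20.57/2.71 = 7.5904
Minimum integer c = ⌊7.5904⌋ + 1 = 8
Check: 8·2.71 = 21.68 > 20.57, while 7·2.71 = 18.97 ≤ 20.57

Final: 8 servers


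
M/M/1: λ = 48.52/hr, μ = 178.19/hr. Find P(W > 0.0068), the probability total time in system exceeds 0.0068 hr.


W ~ Exponential(μ−λ) for M/M/1.
μ − λ = 178.19 − 48.52 = 129.6700
P(W > t) = e^{−(μ−λ)t} = e^{−0.8818} = 0.414055

Final: 0.414055


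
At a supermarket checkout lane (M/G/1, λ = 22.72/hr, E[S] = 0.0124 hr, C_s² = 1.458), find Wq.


ρ = λ·E[S] = 22.72·0.0124 = 0.2817
E[S²] = E[S]²(1+C_s²) = 0.0124²·(1+1.458) = 0.0003779
Wq = λ·E[S²]/(2(1−ρ)) = 22.72·0.0003779/(2·0.7183) = 0.005977 hr

Final: 0.005977 hr


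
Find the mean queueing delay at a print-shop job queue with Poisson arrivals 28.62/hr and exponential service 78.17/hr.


ρ = 28.62/78.17 = 0.3661
Wq = ρ/(μ−λ) = 0.3661/(78.17 − 28.62) = 0.3661/49.55 = 0.007389 hr

Final: 0.007389 hr


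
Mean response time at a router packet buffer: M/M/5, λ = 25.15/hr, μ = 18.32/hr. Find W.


a = 1.3728; ρ = 0.2746; P₀ = 0.253143
Lq = P₀·a^c·ρ/(c!(1−ρ)²) = 0.005366
Wq = Lq/λ = 0.005366/25.15 = 0.0002134 hr
W = Wq + 1/μ = 0.0002134 + 0.05459 = 0.05480 hr

Final: 0.05480 hr


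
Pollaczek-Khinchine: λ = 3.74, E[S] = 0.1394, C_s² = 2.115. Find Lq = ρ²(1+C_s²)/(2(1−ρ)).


ρ = λ·E[S] = 3.74·0.1394 = 0.5214
Lq = ρ²(1+C_s²)/(2(1−ρ)) = 0.2718·(1+2.115)/(2·0.4786)
= 0.2718·3.1150/0.9573 = 0.88447

Final: 0.88447


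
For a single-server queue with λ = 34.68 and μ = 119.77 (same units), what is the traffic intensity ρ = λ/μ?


ρ = λ/μ = 34.68/119.77 = 0.2896

Final: 0.2896


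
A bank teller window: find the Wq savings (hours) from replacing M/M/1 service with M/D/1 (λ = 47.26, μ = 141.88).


ρ = 47.26/141.88 = 0.3331
Wq(M/M/1) = ρ/(μ−λ) = 0.3331/94.62 = 0.003520 hr
Wq(M/D/1) = ρ/(2(μ−λ)) = 0.001760 hr
Savings = 0.003520 − 0.001760 = 0.001760 hr

Final: 0.001760 hr


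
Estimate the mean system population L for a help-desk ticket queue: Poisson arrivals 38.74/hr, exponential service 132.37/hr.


ρ = λ/μ = 38.74/132.37 = 0.2927
L = ρ/(1−ρ) = 0.2927/(1 − 0.2927) = 0.2927/0.7073 = 0.4138

Final: 0.4138


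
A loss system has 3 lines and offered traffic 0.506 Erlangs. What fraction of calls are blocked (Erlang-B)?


B(c,a) = (a^c/c!) / Σ_{k=0}^{c} a^k/k!
a^3/3! = 0.021592
Σ terms (k=0..3): 1.00000 + 0.50600 + 0.12802 + 0.02159 = 1.655610
B = 0.021592/1.655610 = 0.013042

Final: 0.013042


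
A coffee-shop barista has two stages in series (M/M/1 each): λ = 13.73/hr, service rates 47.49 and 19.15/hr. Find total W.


Each node sees arrival rate λ = 13.73/hr (tandem ⇒ throughput preserved).
W₁ = 1/(μ₁−λ) = 1/(47.49−13.73) = 0.02962 hr
W₂ = 1/(μ₂−λ) = 1/(19.15−13.73) = 0.18450 hr
W_total = W₁ + W₂ = 0.02962 + 0.18450 = 0.21412 hr

Final: 0.21412 hr


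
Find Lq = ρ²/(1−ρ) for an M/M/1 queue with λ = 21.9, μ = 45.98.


ρ = 21.9/45.98 = 0.4763
Lq = ρ²/(1−ρ) = 0.2269/0.5237 = 0.4332

Final: 0.4332


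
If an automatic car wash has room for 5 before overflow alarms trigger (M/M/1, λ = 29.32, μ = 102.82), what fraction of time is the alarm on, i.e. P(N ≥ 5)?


ρ = 29.32/102.82 = 0.2852
P(N ≥ n) = ρ^n = 0.2852^5 = 0.001886

Final: 0.001886


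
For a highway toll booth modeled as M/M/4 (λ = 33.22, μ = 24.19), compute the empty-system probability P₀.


a = λ/μ = 33.22/24.19 = 1.3733; ρ = a/c = 0.3433
Σ_{k=0}^{3} a^k/k! (terms k=0..3) = 1.00000 + 1.37329 + 0.94297 + 0.43166 = 3.74792
Tail: a^4/(4!(1−ρ)) = 3.55676/(24·0.6567) = 0.22568
P₀ = 1/(3.74792 + 0.22568) = 1/3.97360 = 0.251661

Final: 0.251661


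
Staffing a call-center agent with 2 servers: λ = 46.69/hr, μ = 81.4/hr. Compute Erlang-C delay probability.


a = λ/μ = 0.5736; ρ = a/2 = 0.2868
P₀ = 0.554251 (from M/M/c formula)
C(c,a) = [a^c/(c!(1−ρ))]·P₀ = [0.32900/(2·0.7132)]·0.554251
= 0.23065·0.554251 = 0.127838

Final: 0.127838


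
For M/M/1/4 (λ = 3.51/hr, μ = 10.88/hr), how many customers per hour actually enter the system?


ρ = 0.3226; P_K = (1−ρ)ρ^4/(1−ρ^5) = 0.007363
λ_eff = λ(1 − P_K) = 3.51·(1 − 0.007363) = 3.51·0.992637 = 3.4842 /hr

Final: 3.4842 /hr


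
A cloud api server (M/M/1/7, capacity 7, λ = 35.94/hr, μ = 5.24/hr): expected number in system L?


ρ = 35.94/5.24 = 6.8588
L = ρ[1 − (K+1)ρ^K + Kρ^(K+1)] / [(1−ρ)(1−ρ^(K+1))]
Numerator: 6.8588·(1 − 8·714048.153666 + 7·4897498.214268) = 195956013.653339
Denominator: (-5.8588)·(-4897497.214268) = 28693351.999625
L = 195956013.653339/28693351.999625 = 6.8293

Final: 6.8293


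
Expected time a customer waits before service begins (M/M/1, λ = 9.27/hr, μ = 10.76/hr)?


ρ = 9.27/10.76 = 0.8615
Wq = ρ/(μ−λ) = 0.8615/(10.76 − 9.27) = 0.8615/1.49 = 0.5782 hr

Final: 0.5782 hr


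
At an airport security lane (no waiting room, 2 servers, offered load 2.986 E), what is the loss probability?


B(c,a) = (a^c/c!) / Σ_{k=0}^{c} a^k/k!
a^2/2! = 4.458098
Σ terms (k=0..2): 1.00000 + 2.98600 + 4.45810 = 8.444098
B = 4.458098/8.444098 = 0.527954

Final: 0.527954


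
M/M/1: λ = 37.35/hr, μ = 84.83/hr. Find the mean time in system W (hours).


W = 1/(μ−λ) = 1/(84.83 − 37.35) = 1/47.48 = 0.02106 hr

Final: 0.02106 hr


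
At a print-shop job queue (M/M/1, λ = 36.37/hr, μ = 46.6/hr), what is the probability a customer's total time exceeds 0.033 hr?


W ~ Exponential(μ−λ) for M/M/1.
μ − λ = 46.6 − 36.37 = 10.2300
P(W > t) = e^{−(μ−λ)t} = e^{−0.3376} = 0.713488

Final: 0.713488


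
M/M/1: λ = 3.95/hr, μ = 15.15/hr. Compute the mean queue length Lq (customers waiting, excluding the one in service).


ρ = 3.95/15.15 = 0.2607
Lq = ρ²/(1−ρ) = 0.06798/0.7393 = 0.09195

Final: 0.09195


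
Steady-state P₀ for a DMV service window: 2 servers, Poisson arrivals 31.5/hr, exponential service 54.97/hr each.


a = λ/μ = 31.5/54.97 = 0.5730; ρ = a/c = 0.2865
Σ_{k=0}^{1} a^k/k! (terms k=0..1) = 1.00000 + 0.57304 = 1.57304
Tail: a^2/(2!(1−ρ)) = 0.32837/(2·0.7135) = 0.23012
P₀ = 1/(1.57304 + 0.23012) = 1/1.80316 = 0.554581

Final: 0.554581


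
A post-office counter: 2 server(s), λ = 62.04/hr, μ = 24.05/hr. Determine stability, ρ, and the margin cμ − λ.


Total capacity cμ = 2·24.05 = 48.10/hr
ρ = λ/(cμ) = 62.04/48.10 = 1.2898
Stable ⇔ ρ < 1: NO
Spare capacity = cμ − λ = 48.10 − 62.04 = -13.94/hr

Final: ρ = 1.2898; unstable; margin = -13.94/hr


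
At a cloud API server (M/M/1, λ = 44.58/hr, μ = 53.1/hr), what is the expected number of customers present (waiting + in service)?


ρ = λ/μ = 44.58/53.1 = 0.8395
L = ρ/(1−ρ) = 0.8395/(1 − 0.8395) = 0.8395/0.1605 = 5.2324

Final: 5.2324


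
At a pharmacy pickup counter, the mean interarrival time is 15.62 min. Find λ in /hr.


λ = 1/(interarrival time) in consistent units.
1 hour = 60 min, so λ = 60/15.62 = 3.8412 per hour

Final: 3.8412 /hr


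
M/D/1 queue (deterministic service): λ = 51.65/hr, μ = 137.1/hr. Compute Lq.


ρ = 51.65/137.1 = 0.3767
M/D/1: Lq = ρ²/(2(1−ρ)) = 0.1419/(2·0.6233) = 0.11386

Final: 0.11386


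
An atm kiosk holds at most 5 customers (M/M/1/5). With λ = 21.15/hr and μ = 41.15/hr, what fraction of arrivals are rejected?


ρ = λ/μ = 21.15/41.15 = 0.5140
P_K = (1−ρ)ρ^K/(1−ρ^(K+1)) = (0.4860·0.035868)/(1 − 0.018435)
= 0.017433/0.981565 = 0.017760

Final: 0.017760


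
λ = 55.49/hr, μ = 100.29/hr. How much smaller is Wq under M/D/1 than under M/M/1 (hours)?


ρ = 55.49/100.29 = 0.5533
Wq(M/M/1) = ρ/(μ−λ) = 0.5533/44.80 = 0.01235 hr
Wq(M/D/1) = ρ/(2(μ−λ)) = 0.006175 hr
Savings = 0.01235 − 0.006175 = 0.006175 hr

Final: 0.006175 hr


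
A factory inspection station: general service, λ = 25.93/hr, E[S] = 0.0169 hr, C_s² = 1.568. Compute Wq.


ρ = λ·E[S] = 25.93·0.0169 = 0.4382
E[S²] = E[S]²(1+C_s²) = 0.0169²·(1+1.568) = 0.0007334
Wq = λ·E[S²]/(2(1−ρ)) = 25.93·0.0007334/(2·0.5618) = 0.01693 hr

Final: 0.01693 hr


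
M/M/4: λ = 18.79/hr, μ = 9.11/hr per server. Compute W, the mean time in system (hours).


a = 2.0626; ρ = 0.5156; P₀ = 0.121818
Lq = P₀·a^c·ρ/(c!(1−ρ)²) = 0.20191
Wq = Lq/λ = 0.20191/18.79 = 0.01075 hr
W = Wq + 1/μ = 0.01075 + 0.10977 = 0.12051 hr

Final: 0.12051 hr


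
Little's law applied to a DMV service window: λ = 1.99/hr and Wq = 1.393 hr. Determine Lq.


Lq = λWq = 1.99·1.393 = 2.7721

Final: 2.7721


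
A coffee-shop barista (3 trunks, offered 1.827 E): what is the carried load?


B(3,1.827) = 0.184385 (Erlang-B)
Carried load = a(1 − B) = 1.827·(1 − 0.184385) = 1.827·0.815615 = 1.4901 E

Final: 1.4901 Erlangs


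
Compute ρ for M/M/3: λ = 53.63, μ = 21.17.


ρ = λ/(cμ) = 53.63/(3·21.17) = 53.63/63.51 = 0.8444

Final: 0.8444


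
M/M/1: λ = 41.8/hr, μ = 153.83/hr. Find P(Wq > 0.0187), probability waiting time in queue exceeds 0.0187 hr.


ρ = 41.8/153.83 = 0.2717
P(Wq > t) = ρ·e^{−(μ−λ)t} = 0.2717·e^{−2.0950}
= 0.2717·0.123075 = 0.033443

Final: 0.033443


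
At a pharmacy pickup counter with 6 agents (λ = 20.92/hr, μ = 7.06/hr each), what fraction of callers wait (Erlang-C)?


a = λ/μ = 2.9632; ρ = a/6 = 0.4939
P₀ = 0.050856 (from M/M/c formula)
C(c,a) = [a^c/(c!(1−ρ))]·P₀ = [676.92706/(720·0.5061)]·0.050856
= 1.85755·0.050856 = 0.094468

Final: 0.094468


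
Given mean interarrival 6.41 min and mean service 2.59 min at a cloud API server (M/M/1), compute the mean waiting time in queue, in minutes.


λ = 60/6.41 = 9.3604 /hr
μ = 60/2.59 = 23.1660 /hr
ρ = λ/μ = 9.3604/23.1660 = 0.4041
Wq = ρ/(μ−λ) = 0.4041/(23.1660−9.3604) = 0.02927 hr
In minutes: 0.02927·60 = 1.756 min

Final: 1.756 min


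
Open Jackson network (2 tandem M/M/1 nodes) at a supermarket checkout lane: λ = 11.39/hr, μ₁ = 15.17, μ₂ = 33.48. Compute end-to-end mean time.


Each node sees arrival rate λ = 11.39/hr (tandem ⇒ throughput preserved).
W₁ = 1/(μ₁−λ) = 1/(15.17−11.39) = 0.26455 hr
W₂ = 1/(μ₂−λ) = 1/(33.48−11.39) = 0.04527 hr
W_total = W₁ + W₂ = 0.26455 + 0.04527 = 0.30982 hr

Final: 0.30982 hr


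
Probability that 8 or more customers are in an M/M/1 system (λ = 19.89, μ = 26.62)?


ρ = 19.89/26.62 = 0.7472
P(N ≥ n) = ρ^n = 0.7472^8 = 0.097144

Final: 0.097144


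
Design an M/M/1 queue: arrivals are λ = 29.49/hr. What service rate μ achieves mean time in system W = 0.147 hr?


W = 1/(μ−λ) ⇒ μ − λ = 1/W = 1/0.147 = 6.8027
μ = λ + 1/W = 29.49 + 6.8027 = 36.2927 per hr

Final: 36.2927 /hr


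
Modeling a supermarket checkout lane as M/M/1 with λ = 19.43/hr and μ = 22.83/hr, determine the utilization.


ρ = λ/μ = 19.43/22.83 = 0.8511

Final: 0.8511


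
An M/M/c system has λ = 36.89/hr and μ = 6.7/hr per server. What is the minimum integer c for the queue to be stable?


Stability requires cμ > λ ⇔ c > λ/μ.
λ/μ = 36.89/6.7 = 5.5060
Minimum integer c = ⌊5.5060⌋ + 1 = 6
Check: 6·6.7 = 40.20 > 36.89, while 5·6.7 = 33.50 ≤ 36.89

Final: 6 servers


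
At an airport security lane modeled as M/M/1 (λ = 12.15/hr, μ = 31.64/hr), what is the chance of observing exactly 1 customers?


ρ = 12.15/31.64 = 0.3840
P_n = (1−ρ)·ρ^n = (1 − 0.3840)·0.3840^1 = 0.6160·0.384008 = 0.236546

Final: 0.236546


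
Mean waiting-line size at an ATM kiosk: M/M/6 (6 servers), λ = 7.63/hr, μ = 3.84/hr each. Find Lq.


a = λ/μ = 1.9870; ρ = a/6 = 0.3312
P₀ = 0.136914
Lq = P₀·a^c·ρ / (c!·(1−ρ)²) = 0.136914·61.54034·0.3312/(720·0.44734)
= 0.008663

Final: 0.008663


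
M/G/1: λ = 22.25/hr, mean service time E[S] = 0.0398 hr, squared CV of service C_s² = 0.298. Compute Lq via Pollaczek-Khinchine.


ρ = λ·E[S] = 22.25·0.0398 = 0.8856
Lq = ρ²(1+C_s²)/(2(1−ρ)) = 0.7842·(1+0.298)/(2·0.1144)
= 0.7842·1.2980/0.2289 = 4.44688

Final: 4.44688


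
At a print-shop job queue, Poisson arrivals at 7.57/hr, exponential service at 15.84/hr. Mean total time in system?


W = 1/(μ−λ) = 1/(15.84 − 7.57) = 1/8.27 = 0.1209 hr

Final: 0.1209 hr


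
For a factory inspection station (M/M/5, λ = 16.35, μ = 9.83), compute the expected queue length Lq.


a = λ/μ = 1.6633; ρ = a/5 = 0.3327
P₀ = 0.188990
Lq = P₀·a^c·ρ / (c!·(1−ρ)²) = 0.188990·12.72979·0.3327/(120·0.44535)
= 0.01498

Final: 0.01498


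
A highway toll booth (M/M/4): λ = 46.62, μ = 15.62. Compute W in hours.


a = 2.9846; ρ = 0.7462; P₀ = 0.038617
Lq = P₀·a^c·ρ/(c!(1−ρ)²) = 1.47856
Wq = Lq/λ = 1.47856/46.62 = 0.03172 hr
W = Wq + 1/μ = 0.03172 + 0.06402 = 0.09574 hr

Final: 0.09574 hr


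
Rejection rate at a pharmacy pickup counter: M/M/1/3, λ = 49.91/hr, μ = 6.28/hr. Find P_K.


ρ = λ/μ = 49.91/6.28 = 7.9475
P_K = (1−ρ)ρ^K/(1−ρ^(K+1)) = (-6.9475·501.976953)/(1 − 3989.437857)
= -3487.460904/-3988.437857 = 0.874393

Final: 0.874393


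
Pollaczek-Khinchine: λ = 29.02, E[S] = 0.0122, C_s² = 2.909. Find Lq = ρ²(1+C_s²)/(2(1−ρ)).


ρ = λ·E[S] = 29.02·0.0122 = 0.3540
Lq = ρ²(1+C_s²)/(2(1−ρ)) = 0.1253·(1+2.909)/(2·0.6460)
= 0.1253·3.9090/1.2919 = 0.37927

Final: 0.37927


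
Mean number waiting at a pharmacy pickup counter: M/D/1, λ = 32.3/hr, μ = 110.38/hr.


ρ = 32.3/110.38 = 0.2926
M/D/1: Lq = ρ²/(2(1−ρ)) = 0.08563/(2·0.7074) = 0.06053

Final: 0.06053


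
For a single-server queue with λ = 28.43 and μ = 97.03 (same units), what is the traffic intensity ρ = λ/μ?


ρ = λ/μ = 28.43/97.03 = 0.2930

Final: 0.2930


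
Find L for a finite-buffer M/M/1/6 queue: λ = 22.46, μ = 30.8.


ρ = 22.46/30.8 = 0.7292
L = ρ[1 − (K+1)ρ^K + Kρ^(K+1)] / [(1−ρ)(1−ρ^(K+1))]
Numerator: 0.7292·(1 − 7·0.150368 + 6·0.109651) = 0.441422
Denominator: (0.2708)·(0.890349) = 0.241088
L = 0.441422/0.241088 = 1.8310

Final: 1.8310


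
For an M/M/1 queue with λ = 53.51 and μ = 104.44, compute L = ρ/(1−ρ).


ρ = λ/μ = 53.51/104.44 = 0.5124
L = ρ/(1−ρ) = 0.5124/(1 − 0.5124) = 0.5124/0.4876 = 1.0507

Final: 1.0507


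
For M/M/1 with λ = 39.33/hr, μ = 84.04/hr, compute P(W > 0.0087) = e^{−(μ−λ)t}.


W ~ Exponential(μ−λ) for M/M/1.
μ − λ = 84.04 − 39.33 = 44.7100
P(W > t) = e^{−(μ−λ)t} = e^{−0.3890} = 0.677750

Final: 0.677750


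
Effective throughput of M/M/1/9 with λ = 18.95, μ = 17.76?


ρ = 1.0670; P_K = (1−ρ)ρ^9/(1−ρ^10) = 0.131595
λ_eff = λ(1 − P_K) = 18.95·(1 − 0.131595) = 18.95·0.868405 = 16.4563 /hr

Final: 16.4563 /hr


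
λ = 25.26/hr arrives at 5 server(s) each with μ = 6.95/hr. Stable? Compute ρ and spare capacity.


Total capacity cμ = 5·6.95 = 34.75/hr
ρ = λ/(cμ) = 25.26/34.75 = 0.7269
Stable ⇔ ρ < 1: YES
Spare capacity = cμ − λ = 34.75 − 25.26 = 9.49/hr

Final: ρ = 0.7269; stable; margin = 9.49/hr


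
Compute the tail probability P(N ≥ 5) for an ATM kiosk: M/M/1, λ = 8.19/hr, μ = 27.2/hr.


ρ = 8.19/27.2 = 0.3011
P(N ≥ n) = ρ^n = 0.3011^5 = 0.002475

Final: 0.002475


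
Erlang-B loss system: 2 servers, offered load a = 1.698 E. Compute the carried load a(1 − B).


B(2,1.698) = 0.348247 (Erlang-B)
Carried load = a(1 − B) = 1.698·(1 − 0.348247) = 1.698·0.651753 = 1.1067 E

Final: 1.1067 Erlangs


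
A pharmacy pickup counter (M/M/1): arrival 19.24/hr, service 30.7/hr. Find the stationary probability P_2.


ρ = 19.24/30.7 = 0.6267
P_n = (1−ρ)·ρ^n = (1 − 0.6267)·0.6267^2 = 0.3733·0.392766 = 0.146615

Final: 0.146615


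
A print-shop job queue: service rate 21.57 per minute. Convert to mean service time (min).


Mean service time = 1/μ = 1/21.57 minute = 0.04636 minute
In minutes: 0.04636 × 1 = 0.04636 min

Final: 0.04636 min


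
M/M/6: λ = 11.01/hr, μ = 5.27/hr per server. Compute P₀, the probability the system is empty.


a = λ/μ = 11.01/5.27 = 2.0892; ρ = a/c = 0.3482
Σ_{k=0}^{5} a^k/k! (terms k=0..5) = 1.00000 + 2.08918 + 2.18235 + 1.51977 + 0.79377 + 0.33167 = 7.91674
Tail: a^6/(6!(1−ρ)) = 83.14961/(720·0.6518) = 0.17718
P₀ = 1/(7.91674 + 0.17718) = 1/8.09392 = 0.123550

Final: 0.123550


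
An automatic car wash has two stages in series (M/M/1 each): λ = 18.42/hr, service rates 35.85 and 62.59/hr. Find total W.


Each node sees arrival rate λ = 18.42/hr (tandem ⇒ throughput preserved).
W₁ = 1/(μ₁−λ) = 1/(35.85−18.42) = 0.05737 hr
W₂ = 1/(μ₂−λ) = 1/(62.59−18.42) = 0.02264 hr
W_total = W₁ + W₂ = 0.05737 + 0.02264 = 0.08001 hr

Final: 0.08001 hr


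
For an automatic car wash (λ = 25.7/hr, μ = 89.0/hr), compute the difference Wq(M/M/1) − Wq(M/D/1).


ρ = 25.7/89.0 = 0.2888
Wq(M/M/1) = ρ/(μ−λ) = 0.2888/63.30 = 0.004562 hr
Wq(M/D/1) = ρ/(2(μ−λ)) = 0.002281 hr
Savings = 0.004562 − 0.002281 = 0.002281 hr

Final: 0.002281 hr


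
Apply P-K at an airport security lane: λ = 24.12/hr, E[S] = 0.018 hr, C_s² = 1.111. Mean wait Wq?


ρ = λ·E[S] = 24.12·0.018 = 0.4342
E[S²] = E[S]²(1+C_s²) = 0.018²·(1+1.111) = 0.0006840
Wq = λ·E[S²]/(2(1−ρ)) = 24.12·0.0006840/(2·0.5658) = 0.01458 hr

Final: 0.01458 hr


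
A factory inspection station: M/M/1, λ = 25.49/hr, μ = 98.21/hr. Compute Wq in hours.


ρ = 25.49/98.21 = 0.2595
Wq = ρ/(μ−λ) = 0.2595/(98.21 − 25.49) = 0.2595/72.72 = 0.003569 hr

Final: 0.003569 hr


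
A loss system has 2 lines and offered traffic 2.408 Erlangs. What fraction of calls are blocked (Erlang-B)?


B(c,a) = (a^c/c!) / Σ_{k=0}^{c} a^k/k!
a^2/2! = 2.899232
Σ terms (k=0..2): 1.00000 + 2.40800 + 2.89923 = 6.307232
B = 2.899232/6.307232 = 0.459668

Final: 0.459668


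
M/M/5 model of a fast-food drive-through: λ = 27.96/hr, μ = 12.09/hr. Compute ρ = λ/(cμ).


ρ = λ/(cμ) = 27.96/(5·12.09) = 27.96/60.45 = 0.4625

Final: 0.4625


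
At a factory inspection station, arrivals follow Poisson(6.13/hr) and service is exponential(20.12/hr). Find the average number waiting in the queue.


ρ = 6.13/20.12 = 0.3047
Lq = ρ²/(1−ρ) = 0.09283/0.6953 = 0.1335

Final: 0.1335


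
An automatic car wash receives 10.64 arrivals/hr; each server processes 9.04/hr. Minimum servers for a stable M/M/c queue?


Stability requires cμ > λ ⇔ c > λ/μ.
λ/μ = 10.64/9.04 = 1.1770
Minimum integer c = ⌊1.1770⌋ + 1 = 2
Check: 2·9.04 = 18.08 > 10.64, while 1·9.04 = 9.04 ≤ 10.64

Final: 2 servers


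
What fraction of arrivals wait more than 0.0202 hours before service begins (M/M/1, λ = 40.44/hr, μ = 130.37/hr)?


ρ = 40.44/130.37 = 0.3102
P(Wq > t) = ρ·e^{−(μ−λ)t} = 0.3102·e^{−1.8166}
= 0.3102·0.162580 = 0.050431

Final: 0.050431


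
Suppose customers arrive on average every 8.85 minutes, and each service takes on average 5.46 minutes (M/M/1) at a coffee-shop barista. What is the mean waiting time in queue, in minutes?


λ = 60/8.85 = 6.7797 /hr
μ = 60/5.46 = 10.9890 /hr
ρ = λ/μ = 6.7797/10.9890 = 0.6169
Wq = ρ/(μ−λ) = 0.6169/(10.9890−6.7797) = 0.14657 hr
In minutes: 0.14657·60 = 8.794 min

Final: 8.794 min


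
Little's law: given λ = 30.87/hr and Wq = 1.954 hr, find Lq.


Lq = λWq = 30.87·1.954 = 60.3200

Final: 60.3200


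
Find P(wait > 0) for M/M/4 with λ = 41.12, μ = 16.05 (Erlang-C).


a = λ/μ = 2.5620; ρ = a/4 = 0.6405
P₀ = 0.068306 (from M/M/c formula)
C(c,a) = [a^c/(c!(1−ρ))]·P₀ = [43.08363/(24·0.3595)]·0.068306
= 4.99344·0.068306 = 0.341080

Final: 0.341080


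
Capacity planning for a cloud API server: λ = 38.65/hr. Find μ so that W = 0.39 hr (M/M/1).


W = 1/(μ−λ) ⇒ μ − λ = 1/W = 1/0.39 = 2.5641
μ = λ + 1/W = 38.65 + 2.5641 = 41.2141 per hr

Final: 41.2141 /hr


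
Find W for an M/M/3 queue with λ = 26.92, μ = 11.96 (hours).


a = 2.2508; ρ = 0.7503; P₀ = 0.074657
Lq = P₀·a^c·ρ/(c!(1−ρ)²) = 1.70710
Wq = Lq/λ = 1.70710/26.92 = 0.06341 hr
W = Wq + 1/μ = 0.06341 + 0.08361 = 0.14703 hr

Final: 0.14703 hr


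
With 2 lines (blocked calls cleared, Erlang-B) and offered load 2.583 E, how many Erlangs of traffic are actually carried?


B(2,2.583) = 0.482146 (Erlang-B)
Carried load = a(1 − B) = 2.583·(1 − 0.482146) = 2.583·0.517854 = 1.3376 E

Final: 1.3376 Erlangs


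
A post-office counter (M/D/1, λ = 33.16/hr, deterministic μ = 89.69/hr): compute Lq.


ρ = 33.16/89.69 = 0.3697
M/D/1: Lq = ρ²/(2(1−ρ)) = 0.1367/(2·0.6303) = 0.10844

Final: 0.10844


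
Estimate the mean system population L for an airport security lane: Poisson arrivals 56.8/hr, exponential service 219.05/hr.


ρ = λ/μ = 56.8/219.05 = 0.2593
L = ρ/(1−ρ) = 0.2593/(1 − 0.2593) = 0.2593/0.7407 = 0.3501

Final: 0.3501


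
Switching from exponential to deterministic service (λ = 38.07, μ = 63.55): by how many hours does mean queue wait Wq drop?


ρ = 38.07/63.55 = 0.5991
Wq(M/M/1) = ρ/(μ−λ) = 0.5991/25.48 = 0.02351 hr
Wq(M/D/1) = ρ/(2(μ−λ)) = 0.01176 hr
Savings = 0.02351 − 0.01176 = 0.01176 hr

Final: 0.01176 hr


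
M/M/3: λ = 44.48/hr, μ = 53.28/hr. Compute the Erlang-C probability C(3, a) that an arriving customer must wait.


a = λ/μ = 0.8348; ρ = a/3 = 0.2783
P₀ = 0.431467 (from M/M/c formula)
C(c,a) = [a^c/(c!(1−ρ))]·P₀ = [0.58184/(6·0.7217)]·0.431467
= 0.13436·0.431467 = 0.057973

Final: 0.057973


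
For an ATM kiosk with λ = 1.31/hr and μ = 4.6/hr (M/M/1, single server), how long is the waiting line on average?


ρ = 1.31/4.6 = 0.2848
Lq = ρ²/(1−ρ) = 0.08110/0.7152 = 0.1134

Final: 0.1134


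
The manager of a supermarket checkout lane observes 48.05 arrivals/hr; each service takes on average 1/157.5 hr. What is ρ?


ρ = λ/μ = 48.05/157.5 = 0.3051

Final: 0.3051


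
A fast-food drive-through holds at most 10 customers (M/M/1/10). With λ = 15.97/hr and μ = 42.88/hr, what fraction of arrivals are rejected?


ρ = λ/μ = 15.97/42.88 = 0.3724
P_K = (1−ρ)ρ^K/(1−ρ^(K+1)) = (0.6276·0.00005135)/(1 − 0.00001912)
= 0.00003222/0.999981 = 0.00003222

Final: 0.00003222


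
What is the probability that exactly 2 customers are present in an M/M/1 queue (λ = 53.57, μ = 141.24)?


ρ = 53.57/141.24 = 0.3793
P_n = (1−ρ)·ρ^n = (1 − 0.3793)·0.3793^2 = 0.6207·0.143856 = 0.089294

Final: 0.089294


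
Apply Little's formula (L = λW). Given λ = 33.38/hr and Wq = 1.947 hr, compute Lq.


Lq = λWq = 33.38·1.947 = 64.9909

Final: 64.9909


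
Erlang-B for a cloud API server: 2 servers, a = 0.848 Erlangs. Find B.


B(c,a) = (a^c/c!) / Σ_{k=0}^{c} a^k/k!
a^2/2! = 0.359552
Σ terms (k=0..2): 1.00000 + 0.84800 + 0.35955 = 2.207552
B = 0.359552/2.207552 = 0.162874

Final: 0.162874


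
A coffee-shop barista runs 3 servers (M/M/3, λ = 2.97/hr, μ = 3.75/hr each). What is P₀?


a = λ/μ = 2.97/3.75 = 0.7920; ρ = a/c = 0.2640
Σ_{k=0}^{2} a^k/k! (terms k=0..2) = 1.00000 + 0.79200 + 0.31363 = 2.10563
Tail: a^3/(3!(1−ρ)) = 0.49679/(6·0.7360) = 0.11250
P₀ = 1/(2.10563 + 0.11250) = 1/2.21813 = 0.450830

Final: 0.450830


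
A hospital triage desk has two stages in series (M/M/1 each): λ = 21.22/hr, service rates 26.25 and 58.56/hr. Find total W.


Each node sees arrival rate λ = 21.22/hr (tandem ⇒ throughput preserved).
W₁ = 1/(μ₁−λ) = 1/(26.25−21.22) = 0.19881 hr
W₂ = 1/(μ₂−λ) = 1/(58.56−21.22) = 0.02678 hr
W_total = W₁ + W₂ = 0.19881 + 0.02678 = 0.22559 hr

Final: 0.22559 hr


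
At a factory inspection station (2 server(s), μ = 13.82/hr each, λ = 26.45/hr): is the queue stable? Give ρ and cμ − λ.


Total capacity cμ = 2·13.82 = 27.64/hr
ρ = λ/(cμ) = 26.45/27.64 = 0.9569
Stable ⇔ ρ < 1: YES
Spare capacity = cμ − λ = 27.64 − 26.45 = 1.19/hr

Final: ρ = 0.9569; stable; margin = 1.19/hr


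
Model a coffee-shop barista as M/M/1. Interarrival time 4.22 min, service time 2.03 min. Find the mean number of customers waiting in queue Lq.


λ = 60/4.22 = 14.2180 /hr
μ = 60/2.03 = 29.5567 /hr
ρ = λ/μ = 14.2180/29.5567 = 0.4810
Lq = ρ²/(1−ρ) = 0.2314/0.5190 = 0.4459

Final: 0.4459


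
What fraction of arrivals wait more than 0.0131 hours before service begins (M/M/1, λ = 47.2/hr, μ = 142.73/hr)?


ρ = 47.2/142.73 = 0.3307
P(Wq > t) = ρ·e^{−(μ−λ)t} = 0.3307·e^{−1.2514}
= 0.3307·0.286092 = 0.094609

Final: 0.094609


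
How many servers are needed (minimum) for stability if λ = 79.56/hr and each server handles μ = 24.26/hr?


Stability requires cμ > λ ⇔ c > λ/μ.
λ/μ = 79.56/24.26 = 3.2795
Minimum integer c = ⌊3.2795⌋ + 1 = 4
Check: 4·24.26 = 97.04 > 79.56, while 3·24.26 = 72.78 ≤ 79.56

Final: 4 servers


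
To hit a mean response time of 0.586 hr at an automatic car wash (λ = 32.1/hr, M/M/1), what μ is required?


W = 1/(μ−λ) ⇒ μ − λ = 1/W = 1/0.586 = 1.7065
μ = λ + 1/W = 32.1 + 1.7065 = 33.8065 per hr

Final: 33.8065 /hr


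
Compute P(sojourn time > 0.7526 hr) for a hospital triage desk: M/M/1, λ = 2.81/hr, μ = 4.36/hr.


W ~ Exponential(μ−λ) for M/M/1.
μ − λ = 4.36 − 2.81 = 1.5500
P(W > t) = e^{−(μ−λ)t} = e^{−1.1665} = 0.311446

Final: 0.311446


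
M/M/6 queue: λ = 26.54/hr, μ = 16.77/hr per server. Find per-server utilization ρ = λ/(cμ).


ρ = λ/(cμ) = 26.54/(6·16.77) = 26.54/100.62 = 0.2638

Final: 0.2638


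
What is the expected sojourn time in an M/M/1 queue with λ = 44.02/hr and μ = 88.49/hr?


W = 1/(μ−λ) = 1/(88.49 − 44.02) = 1/44.47 = 0.02249 hr

Final: 0.02249 hr


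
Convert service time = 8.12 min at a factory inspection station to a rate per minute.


μ = 1/(service time) in consistent units.
1 minute = 1 min, so μ = 1/8.12 = 0.1232 per minute

Final: 0.1232 /min


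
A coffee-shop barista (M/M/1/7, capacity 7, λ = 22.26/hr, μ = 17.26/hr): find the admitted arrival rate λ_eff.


ρ = 1.2897; P_K = (1−ρ)ρ^7/(1−ρ^8) = 0.258376
λ_eff = λ(1 − P_K) = 22.26·(1 − 0.258376) = 22.26·0.741624 = 16.5085 /hr

Final: 16.5085 /hr


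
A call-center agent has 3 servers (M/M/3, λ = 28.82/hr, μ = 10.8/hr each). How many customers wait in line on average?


a = λ/μ = 2.6685; ρ = a/3 = 0.8895
P₀ = 0.027861
Lq = P₀·a^c·ρ / (c!·(1−ρ)²) = 0.027861·19.00250·0.8895/(6·0.01221)
= 6.42887

Final: 6.42887


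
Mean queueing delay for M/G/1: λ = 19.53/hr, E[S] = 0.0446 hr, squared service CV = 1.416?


ρ = λ·E[S] = 19.53·0.0446 = 0.8710
E[S²] = E[S]²(1+C_s²) = 0.0446²·(1+1.416) = 0.004806
Wq = λ·E[S²]/(2(1−ρ)) = 19.53·0.004806/(2·0.1290) = 0.36390 hr

Final: 0.36390 hr


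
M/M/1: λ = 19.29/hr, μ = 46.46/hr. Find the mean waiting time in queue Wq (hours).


ρ = 19.29/46.46 = 0.4152
Wq = ρ/(μ−λ) = 0.4152/(46.46 − 19.29) = 0.4152/27.17 = 0.01528 hr

Final: 0.01528 hr


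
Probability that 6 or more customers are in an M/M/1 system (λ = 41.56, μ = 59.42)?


ρ = 41.56/59.42 = 0.6994
P(N ≥ n) = ρ^n = 0.6994^6 = 0.117073

Final: 0.117073


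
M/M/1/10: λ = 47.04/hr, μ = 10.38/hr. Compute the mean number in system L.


ρ = 47.04/10.38 = 4.5318
L = ρ[1 − (K+1)ρ^K + Kρ^(K+1)] / [(1−ρ)(1−ρ^(K+1))]
Numerator: 4.5318·(1 − 11·3653419.946528 + 10·16556538.948428) = 568185968.328428
Denominator: (-3.5318)·(-16556537.948428) = 58474246.742715
L = 568185968.328428/58474246.742715 = 9.7169

Final: 9.7169


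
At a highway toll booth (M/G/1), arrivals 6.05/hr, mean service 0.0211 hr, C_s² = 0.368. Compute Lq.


ρ = λ·E[S] = 6.05·0.0211 = 0.1277
Lq = ρ²(1+C_s²)/(2(1−ρ)) = 0.01630·(1+0.368)/(2·0.8723)
= 0.01630·1.3680/1.7447 = 0.01278

Final: 0.01278


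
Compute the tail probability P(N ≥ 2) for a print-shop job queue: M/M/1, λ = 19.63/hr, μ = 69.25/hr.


ρ = 19.63/69.25 = 0.2835
P(N ≥ n) = ρ^n = 0.2835^2 = 0.080353

Final: 0.080353
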